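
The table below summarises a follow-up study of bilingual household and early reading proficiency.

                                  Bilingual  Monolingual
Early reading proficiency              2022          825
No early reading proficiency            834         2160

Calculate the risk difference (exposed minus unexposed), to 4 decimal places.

0.4316

Reading the table with exposure as columns: a = 2022 (Bilingual, case), b = 834 (Bilingual, non-case), c = 825 (Monolingual, case), d = 2160.
Risk in exposed = 2022/2856 = 0.707983; risk in unexposed = 825/2985 = 0.276382.
Risk difference = 0.707983 − 0.276382 = 0.431601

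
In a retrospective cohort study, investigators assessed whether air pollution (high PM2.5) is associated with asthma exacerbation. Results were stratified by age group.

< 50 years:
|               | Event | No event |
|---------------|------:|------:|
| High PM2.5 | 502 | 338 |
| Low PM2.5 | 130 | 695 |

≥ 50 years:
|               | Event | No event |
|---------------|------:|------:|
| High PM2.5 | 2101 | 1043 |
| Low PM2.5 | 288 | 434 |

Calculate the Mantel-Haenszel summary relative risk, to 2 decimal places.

RR_MH = Σ(aᵢ·n₀ᵢ/nᵢ) / Σ(cᵢ·n₁ᵢ/nᵢ), with n₁ᵢ = aᵢ+bᵢ (exposed), n₀ᵢ = cᵢ+dᵢ (unexposed), nᵢ = n₁ᵢ+n₀ᵢ.
Stratum 1 (< 50 years): n₁ = 840, n₀ = 825, n = 1665; a·n₀/n = 502·825/1665 = 248.7387; c·n₁/n = 130·840/1665 = 65.5856
Stratum 2 (≥ 50 years): n₁ = 3144, n₀ = 722, n = 3866; a·n₀/n = 2101·722/3866 = 392.3751; c·n₁/n = 288·3144/3866 = 234.2142
RR_MH = (248.7387 + 392.3751) / (65.5856 + 234.2142) = 641.1138 / 299.7998 = 2.13847

2.14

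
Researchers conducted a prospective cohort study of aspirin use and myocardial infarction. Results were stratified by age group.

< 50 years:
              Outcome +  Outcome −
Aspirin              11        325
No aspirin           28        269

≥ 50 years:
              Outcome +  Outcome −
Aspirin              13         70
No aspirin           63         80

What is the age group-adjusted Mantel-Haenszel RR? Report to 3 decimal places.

RR_MH = Σ(aᵢ·n₀ᵢ/nᵢ) / Σ(cᵢ·n₁ᵢ/nᵢ), with n₁ᵢ = aᵢ+bᵢ (exposed), n₀ᵢ = cᵢ+dᵢ (unexposed), nᵢ = n₁ᵢ+n₀ᵢ.
Stratum 1 (< 50 years): n₁ = 336, n₀ = 297, n = 633; a·n₀/n = 11·297/633 = 5.1611; c·n₁/n = 28·336/633 = 14.8626
Stratum 2 (≥ 50 years): n₁ = 83, n₀ = 143, n = 226; a·n₀/n = 13·143/226 = 8.2257; c·n₁/n = 63·83/226 = 23.1372
RR_MH = (5.1611 + 8.2257) / (14.8626 + 23.1372) = 13.3868 / 37.9997 = 0.35229

0.352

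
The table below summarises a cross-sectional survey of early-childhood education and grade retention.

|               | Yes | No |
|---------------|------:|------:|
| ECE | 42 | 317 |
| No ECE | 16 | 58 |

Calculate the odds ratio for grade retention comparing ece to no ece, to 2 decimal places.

0.48

Cells: a = 42, b = 317, c = 16, d = 58.
OR = (a·d)/(b·c) = (42 × 58) / (317 × 16) = 2436 / 5072 = 0.48028
Exposure is associated with lower odds of grade retention (OR = 0.48 < 1).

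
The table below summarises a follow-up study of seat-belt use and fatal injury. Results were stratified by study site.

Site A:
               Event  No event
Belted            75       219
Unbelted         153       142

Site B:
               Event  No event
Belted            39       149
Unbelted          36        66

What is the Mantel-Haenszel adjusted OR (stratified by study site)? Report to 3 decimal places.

OR_MH = Σ(aᵢdᵢ/nᵢ) / Σ(bᵢcᵢ/nᵢ), where nᵢ is the stratum total.
Stratum 1 (Site A): n = 589; a·d/n = 75·142/589 = 18.0815; b·c/n = 219·153/589 = 56.8879
Stratum 2 (Site B): n = 290; a·d/n = 39·66/290 = 8.8759; b·c/n = 149·36/290 = 18.4966
OR_MH = (18.0815 + 8.8759) / (56.8879 + 18.4966) = 26.9574 / 75.3845 = 0.35760

0.358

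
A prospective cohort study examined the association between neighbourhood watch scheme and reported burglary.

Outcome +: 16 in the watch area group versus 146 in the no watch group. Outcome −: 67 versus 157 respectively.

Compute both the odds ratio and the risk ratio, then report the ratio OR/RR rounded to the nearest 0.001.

0.642

From the description: a = 16, b = 67, c = 146, d = 157.
OR = (16·157)/(67·146) = 2512/9782 = 0.25680
Risk in exposed = 16/83 = 0.19277; risk in unexposed = 146/303 = 0.48185; RR = 0.40007
OR/RR = 0.25680 / 0.40007 = 0.64189
The outcome is not rare, so the OR lies further from 1 than the RR.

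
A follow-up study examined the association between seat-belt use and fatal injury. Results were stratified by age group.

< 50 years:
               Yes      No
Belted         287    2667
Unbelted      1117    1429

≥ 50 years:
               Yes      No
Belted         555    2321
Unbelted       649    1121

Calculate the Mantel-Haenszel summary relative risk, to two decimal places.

RR_MH = Σ(aᵢ·n₀ᵢ/nᵢ) / Σ(cᵢ·n₁ᵢ/nᵢ), with n₁ᵢ = aᵢ+bᵢ (exposed), n₀ᵢ = cᵢ+dᵢ (unexposed), nᵢ = n₁ᵢ+n₀ᵢ.
Stratum 1 (< 50 years): n₁ = 2954, n₀ = 2546, n = 5500; a·n₀/n = 287·2546/5500 = 132.8549; c·n₁/n = 1117·2954/5500 = 599.9305
Stratum 2 (≥ 50 years): n₁ = 2876, n₀ = 1770, n = 4646; a·n₀/n = 555·1770/4646 = 211.4399; c·n₁/n = 649·2876/4646 = 401.7486
RR_MH = (132.8549 + 211.4399) / (599.9305 + 401.7486) = 344.2949 / 1001.6791 = 0.34372

0.34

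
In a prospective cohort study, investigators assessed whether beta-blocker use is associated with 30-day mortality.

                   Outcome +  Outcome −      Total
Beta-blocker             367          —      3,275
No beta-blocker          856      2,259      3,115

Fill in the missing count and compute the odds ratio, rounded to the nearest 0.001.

0.333

The missing cell is in the exposed row: 3275 − 367 = 2908.
So a = 367, b = 2908, c = 856, d = 2259.
OR = (a·d)/(b·c) = (367 × 2259) / (2908 × 856) = 829053 / 2489248 = 0.33305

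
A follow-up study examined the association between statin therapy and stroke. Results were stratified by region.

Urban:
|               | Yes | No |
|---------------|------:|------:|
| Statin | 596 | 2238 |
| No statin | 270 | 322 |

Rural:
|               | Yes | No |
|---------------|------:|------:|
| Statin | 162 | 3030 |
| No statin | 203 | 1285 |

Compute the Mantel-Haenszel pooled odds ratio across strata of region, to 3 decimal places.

OR_MH = Σ(aᵢdᵢ/nᵢ) / Σ(bᵢcᵢ/nᵢ), where nᵢ is the stratum total.
Stratum 1 (Urban): n = 3426; a·d/n = 596·322/3426 = 56.0163; b·c/n = 2238·270/3426 = 176.3748
Stratum 2 (Rural): n = 4680; a·d/n = 162·1285/4680 = 44.4808; b·c/n = 3030·203/4680 = 131.4295
OR_MH = (56.0163 + 44.4808) / (176.3748 + 131.4295) = 100.4971 / 307.8043 = 0.32650

0.326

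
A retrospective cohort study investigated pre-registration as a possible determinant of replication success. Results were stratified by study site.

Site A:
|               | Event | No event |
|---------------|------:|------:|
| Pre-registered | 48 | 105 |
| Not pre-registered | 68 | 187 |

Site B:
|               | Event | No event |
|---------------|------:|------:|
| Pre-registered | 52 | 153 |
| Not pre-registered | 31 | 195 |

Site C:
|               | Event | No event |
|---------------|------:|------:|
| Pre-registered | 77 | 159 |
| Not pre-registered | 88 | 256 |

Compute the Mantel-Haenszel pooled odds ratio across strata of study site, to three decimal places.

1.511

OR_MH = Σ(aᵢdᵢ/nᵢ) / Σ(bᵢcᵢ/nᵢ), where nᵢ is the stratum total.
Stratum 1 (Site A): n = 408; a·d/n = 48·187/408 = 22.0000; b·c/n = 105·68/408 = 17.5000
Stratum 2 (Site B): n = 431; a·d/n = 52·195/431 = 23.5267; b·c/n = 153·31/431 = 11.0046
Stratum 3 (Site C): n = 580; a·d/n = 77·256/580 = 33.9862; b·c/n = 159·88/580 = 24.1241
OR_MH = (22.0000 + 23.5267 + 33.9862) / (17.5000 + 11.0046 + 24.1241) = 79.5129 / 52.6288 = 1.51083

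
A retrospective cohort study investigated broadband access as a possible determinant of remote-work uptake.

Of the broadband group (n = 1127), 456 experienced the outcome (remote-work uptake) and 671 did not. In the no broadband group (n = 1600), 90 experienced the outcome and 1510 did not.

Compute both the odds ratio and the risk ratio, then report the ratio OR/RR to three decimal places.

1.585

From the description: a = 456, b = 671, c = 90, d = 1510.
OR = (456·1510)/(671·90) = 688560/60390 = 11.40189
Risk in exposed = 456/1127 = 0.40461; risk in unexposed = 90/1600 = 0.05625; RR = 7.19314
OR/RR = 11.40189 / 7.19314 = 1.58511
The outcome is not rare, so the OR lies further from 1 than the RR.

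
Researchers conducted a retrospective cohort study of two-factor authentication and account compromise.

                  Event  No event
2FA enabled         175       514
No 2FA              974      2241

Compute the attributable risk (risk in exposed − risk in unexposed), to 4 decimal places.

-0.0490

Cells: a = 175, b = 514, c = 974, d = 2241.
Risk in exposed = 175/689 = 0.253991; risk in unexposed = 974/3215 = 0.302955.
Risk difference = 0.253991 − 0.302955 = -0.048964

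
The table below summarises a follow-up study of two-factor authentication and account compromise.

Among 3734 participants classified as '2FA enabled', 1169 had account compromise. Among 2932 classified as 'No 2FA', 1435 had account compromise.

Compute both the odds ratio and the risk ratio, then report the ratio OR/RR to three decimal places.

From the description: a = 1169, b = 2565, c = 1435, d = 1497.
OR = (1169·1497)/(2565·1435) = 1749993/3680775 = 0.47544
Risk in exposed = 1169/3734 = 0.31307; risk in unexposed = 1435/2932 = 0.48943; RR = 0.63966
OR/RR = 0.47544 / 0.63966 = 0.74327
The outcome is not rare, so the OR lies further from 1 than the RR.

0.743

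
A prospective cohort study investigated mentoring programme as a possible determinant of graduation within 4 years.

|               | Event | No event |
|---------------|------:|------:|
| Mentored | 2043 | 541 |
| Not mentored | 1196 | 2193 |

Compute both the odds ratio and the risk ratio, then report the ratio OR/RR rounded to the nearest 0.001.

3.091

Cells: a = 2043, b = 541, c = 1196, d = 2193.
OR = (2043·2193)/(541·1196) = 4480299/647036 = 6.92434
Risk in exposed = 2043/2584 = 0.79063; risk in unexposed = 1196/3389 = 0.35291; RR = 2.24035
OR/RR = 6.92434 / 2.24035 = 3.09074
The outcome is not rare, so the OR lies further from 1 than the RR.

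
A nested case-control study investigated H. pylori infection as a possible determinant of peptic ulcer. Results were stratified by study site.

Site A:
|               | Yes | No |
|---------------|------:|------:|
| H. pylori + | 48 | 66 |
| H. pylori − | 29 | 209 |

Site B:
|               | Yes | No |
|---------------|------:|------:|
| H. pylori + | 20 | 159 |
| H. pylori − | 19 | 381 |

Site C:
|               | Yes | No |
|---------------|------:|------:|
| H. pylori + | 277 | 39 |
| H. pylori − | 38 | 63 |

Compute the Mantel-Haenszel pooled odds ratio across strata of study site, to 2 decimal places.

OR_MH = Σ(aᵢdᵢ/nᵢ) / Σ(bᵢcᵢ/nᵢ), where nᵢ is the stratum total.
Stratum 1 (Site A): n = 352; a·d/n = 48·209/352 = 28.5000; b·c/n = 66·29/352 = 5.4375
Stratum 2 (Site B): n = 579; a·d/n = 20·381/579 = 13.1606; b·c/n = 159·19/579 = 5.2176
Stratum 3 (Site C): n = 417; a·d/n = 277·63/417 = 41.8489; b·c/n = 39·38/417 = 3.5540
OR_MH = (28.5000 + 13.1606 + 41.8489) / (5.4375 + 5.2176 + 3.5540) = 83.5095 / 14.2091 = 5.87720

5.88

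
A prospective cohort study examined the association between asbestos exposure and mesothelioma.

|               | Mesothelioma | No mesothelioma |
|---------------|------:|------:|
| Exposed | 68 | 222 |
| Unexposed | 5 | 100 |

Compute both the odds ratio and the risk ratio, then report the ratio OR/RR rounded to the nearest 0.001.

Cells: a = 68, b = 222, c = 5, d = 100.
OR = (68·100)/(222·5) = 6800/1110 = 6.12613
Risk in exposed = 68/290 = 0.23448; risk in unexposed = 5/105 = 0.04762; RR = 4.92414
OR/RR = 6.12613 / 4.92414 = 1.24410
The outcome is not rare, so the OR lies further from 1 than the RR.

1.244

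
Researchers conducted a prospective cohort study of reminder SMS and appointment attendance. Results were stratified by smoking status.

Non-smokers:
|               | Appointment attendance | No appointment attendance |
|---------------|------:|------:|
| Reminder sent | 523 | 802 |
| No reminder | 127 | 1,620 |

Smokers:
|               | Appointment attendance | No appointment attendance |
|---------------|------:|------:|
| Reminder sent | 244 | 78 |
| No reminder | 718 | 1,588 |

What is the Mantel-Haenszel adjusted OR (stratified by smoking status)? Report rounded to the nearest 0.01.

7.77

OR_MH = Σ(aᵢdᵢ/nᵢ) / Σ(bᵢcᵢ/nᵢ), where nᵢ is the stratum total.
Stratum 1 (Non-smokers): n = 3072; a·d/n = 523·1620/3072 = 275.8008; b·c/n = 802·127/3072 = 33.1556
Stratum 2 (Smokers): n = 2628; a·d/n = 244·1588/2628 = 147.4399; b·c/n = 78·718/2628 = 21.3105
OR_MH = (275.8008 + 147.4399) / (33.1556 + 21.3105) = 423.2407 / 54.4661 = 7.77072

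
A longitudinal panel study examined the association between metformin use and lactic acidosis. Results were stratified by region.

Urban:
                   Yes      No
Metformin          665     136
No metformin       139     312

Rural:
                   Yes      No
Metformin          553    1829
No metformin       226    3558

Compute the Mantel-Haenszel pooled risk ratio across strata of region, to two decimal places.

RR_MH = Σ(aᵢ·n₀ᵢ/nᵢ) / Σ(cᵢ·n₁ᵢ/nᵢ), with n₁ᵢ = aᵢ+bᵢ (exposed), n₀ᵢ = cᵢ+dᵢ (unexposed), nᵢ = n₁ᵢ+n₀ᵢ.
Stratum 1 (Urban): n₁ = 801, n₀ = 451, n = 1252; a·n₀/n = 665·451/1252 = 239.5487; c·n₁/n = 139·801/1252 = 88.9289
Stratum 2 (Rural): n₁ = 2382, n₀ = 3784, n = 6166; a·n₀/n = 553·3784/6166 = 339.3694; c·n₁/n = 226·2382/6166 = 87.3065
RR_MH = (239.5487 + 339.3694) / (88.9289 + 87.3065) = 578.9182 / 176.2354 = 3.28491

3.28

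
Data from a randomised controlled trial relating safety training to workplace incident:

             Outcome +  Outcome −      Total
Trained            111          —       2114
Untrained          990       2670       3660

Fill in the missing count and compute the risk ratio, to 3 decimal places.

The missing cell is in the exposed row: 2114 − 111 = 2003.
So a = 111, b = 2003, c = 990, d = 2670.
RR = [a/(a+b)] / [c/(c+d)] = (111/2114) / (990/3660) = 0.05251/0.27049 = 0.19412

0.194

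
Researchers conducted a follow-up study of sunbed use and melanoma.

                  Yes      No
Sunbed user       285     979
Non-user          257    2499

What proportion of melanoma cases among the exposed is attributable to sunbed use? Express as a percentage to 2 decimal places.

Cells: a = 285, b = 979, c = 257, d = 2499.
Risk in exposed = 285/1264 = 0.22547; risk in unexposed = 257/2756 = 0.09325.
RR = 0.22547/0.09325 = 2.41793
AR% = (RR − 1)/RR × 100 = (2.41793 − 1)/2.41793 × 100 = 58.6423%

58.64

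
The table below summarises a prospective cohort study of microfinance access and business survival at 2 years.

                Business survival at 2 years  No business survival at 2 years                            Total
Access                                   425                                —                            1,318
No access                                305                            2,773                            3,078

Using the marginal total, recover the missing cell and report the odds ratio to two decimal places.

4.33

The missing cell is in the exposed row: 1318 − 425 = 893.
So a = 425, b = 893, c = 305, d = 2773.
OR = (a·d)/(b·c) = (425 × 2773) / (893 × 305) = 1178525 / 272365 = 4.32701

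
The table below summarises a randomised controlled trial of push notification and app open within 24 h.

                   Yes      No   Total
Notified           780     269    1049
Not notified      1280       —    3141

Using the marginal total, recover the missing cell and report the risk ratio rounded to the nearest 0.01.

The missing cell is in the unexposed row: 3141 − 1280 = 1861.
So a = 780, b = 269, c = 1280, d = 1861.
RR = [a/(a+b)] / [c/(c+d)] = (780/1049) / (1280/3141) = 0.74357/0.40751 = 1.82464

1.82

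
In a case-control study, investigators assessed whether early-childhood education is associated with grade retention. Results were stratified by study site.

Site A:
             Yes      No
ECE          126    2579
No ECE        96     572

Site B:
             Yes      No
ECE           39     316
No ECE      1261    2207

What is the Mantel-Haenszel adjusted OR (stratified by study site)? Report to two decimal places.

OR_MH = Σ(aᵢdᵢ/nᵢ) / Σ(bᵢcᵢ/nᵢ), where nᵢ is the stratum total.
Stratum 1 (Site A): n = 3373; a·d/n = 126·572/3373 = 21.3673; b·c/n = 2579·96/3373 = 73.4017
Stratum 2 (Site B): n = 3823; a·d/n = 39·2207/3823 = 22.5145; b·c/n = 316·1261/3823 = 104.2312
OR_MH = (21.3673 + 22.5145) / (73.4017 + 104.2312) = 43.8818 / 177.6330 = 0.24704

0.25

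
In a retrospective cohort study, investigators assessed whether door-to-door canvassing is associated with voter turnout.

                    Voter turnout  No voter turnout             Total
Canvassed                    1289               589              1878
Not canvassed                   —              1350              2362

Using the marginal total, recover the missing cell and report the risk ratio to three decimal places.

1.602

The missing cell is in the unexposed row: 2362 − 1350 = 1012.
So a = 1289, b = 589, c = 1012, d = 1350.
RR = [a/(a+b)] / [c/(c+d)] = (1289/1878) / (1012/2362) = 0.68637/0.42845 = 1.60198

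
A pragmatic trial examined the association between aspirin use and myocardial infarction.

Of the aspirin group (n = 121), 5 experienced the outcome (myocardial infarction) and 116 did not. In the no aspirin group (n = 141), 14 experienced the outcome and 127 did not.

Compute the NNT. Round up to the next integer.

Risk in treated group = 5/121 = 0.04132; risk in control = 14/141 = 0.09929.
Absolute risk reduction = 0.09929 − 0.04132 = 0.05797
NNT = 1 / ARR = 1 / 0.05797 = 17.251 → round up → 18

18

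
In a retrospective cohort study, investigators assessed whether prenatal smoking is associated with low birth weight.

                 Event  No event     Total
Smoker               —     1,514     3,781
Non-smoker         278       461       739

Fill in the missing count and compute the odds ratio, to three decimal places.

The missing cell is in the exposed row: 3781 − 1514 = 2267.
So a = 2267, b = 1514, c = 278, d = 461.
OR = (a·d)/(b·c) = (2267 × 461) / (1514 × 278) = 1045087 / 420892 = 2.48303

2.483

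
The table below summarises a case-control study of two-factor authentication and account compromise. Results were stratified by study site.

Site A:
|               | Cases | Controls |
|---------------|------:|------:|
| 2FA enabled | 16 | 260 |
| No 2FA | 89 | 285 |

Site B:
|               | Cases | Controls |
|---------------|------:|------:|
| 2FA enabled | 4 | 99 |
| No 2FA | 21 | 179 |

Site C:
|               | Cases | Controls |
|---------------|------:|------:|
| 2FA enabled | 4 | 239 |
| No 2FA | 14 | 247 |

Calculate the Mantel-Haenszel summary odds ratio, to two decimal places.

0.23

OR_MH = Σ(aᵢdᵢ/nᵢ) / Σ(bᵢcᵢ/nᵢ), where nᵢ is the stratum total.
Stratum 1 (Site A): n = 650; a·d/n = 16·285/650 = 7.0154; b·c/n = 260·89/650 = 35.6000
Stratum 2 (Site B): n = 303; a·d/n = 4·179/303 = 2.3630; b·c/n = 99·21/303 = 6.8614
Stratum 3 (Site C): n = 504; a·d/n = 4·247/504 = 1.9603; b·c/n = 239·14/504 = 6.6389
OR_MH = (7.0154 + 2.3630 + 1.9603) / (35.6000 + 6.8614 + 6.6389) = 11.3387 / 49.1003 = 0.23093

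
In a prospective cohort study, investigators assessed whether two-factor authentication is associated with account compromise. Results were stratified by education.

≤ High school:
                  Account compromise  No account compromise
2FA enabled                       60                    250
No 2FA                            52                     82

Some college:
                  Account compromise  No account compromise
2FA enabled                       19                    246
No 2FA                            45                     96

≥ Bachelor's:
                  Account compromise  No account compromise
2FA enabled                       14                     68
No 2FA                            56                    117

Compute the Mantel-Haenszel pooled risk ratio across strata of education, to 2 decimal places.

0.41

RR_MH = Σ(aᵢ·n₀ᵢ/nᵢ) / Σ(cᵢ·n₁ᵢ/nᵢ), with n₁ᵢ = aᵢ+bᵢ (exposed), n₀ᵢ = cᵢ+dᵢ (unexposed), nᵢ = n₁ᵢ+n₀ᵢ.
Stratum 1 (≤ High school): n₁ = 310, n₀ = 134, n = 444; a·n₀/n = 60·134/444 = 18.1081; c·n₁/n = 52·310/444 = 36.3063
Stratum 2 (Some college): n₁ = 265, n₀ = 141, n = 406; a·n₀/n = 19·141/406 = 6.5985; c·n₁/n = 45·265/406 = 29.3719
Stratum 3 (≥ Bachelor's): n₁ = 82, n₀ = 173, n = 255; a·n₀/n = 14·173/255 = 9.4980; c·n₁/n = 56·82/255 = 18.0078
RR_MH = (18.1081 + 6.5985 + 9.4980) / (36.3063 + 29.3719 + 18.0078) = 34.2047 / 83.6861 = 0.40873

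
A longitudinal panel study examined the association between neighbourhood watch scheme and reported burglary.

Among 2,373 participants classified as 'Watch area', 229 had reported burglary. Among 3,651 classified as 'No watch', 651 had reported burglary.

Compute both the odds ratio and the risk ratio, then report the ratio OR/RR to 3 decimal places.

0.909

From the description: a = 229, b = 2144, c = 651, d = 3000.
OR = (229·3000)/(2144·651) = 687000/1395744 = 0.49221
Risk in exposed = 229/2373 = 0.09650; risk in unexposed = 651/3651 = 0.17831; RR = 0.54121
OR/RR = 0.49221 / 0.54121 = 0.90946
The outcome is not rare, so the OR lies further from 1 than the RR.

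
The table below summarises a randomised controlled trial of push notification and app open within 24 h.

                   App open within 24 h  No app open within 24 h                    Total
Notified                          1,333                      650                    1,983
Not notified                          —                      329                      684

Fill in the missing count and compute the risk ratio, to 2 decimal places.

The missing cell is in the unexposed row: 684 − 329 = 355.
So a = 1333, b = 650, c = 355, d = 329.
RR = [a/(a+b)] / [c/(c+d)] = (1333/1983) / (355/684) = 0.67221/0.51901 = 1.29520

1.30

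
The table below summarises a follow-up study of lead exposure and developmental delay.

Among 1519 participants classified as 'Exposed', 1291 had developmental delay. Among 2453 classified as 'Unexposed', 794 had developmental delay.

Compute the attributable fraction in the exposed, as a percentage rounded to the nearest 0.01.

61.91

From the description: a = 1291, b = 228, c = 794, d = 1659.
Risk in exposed = 1291/1519 = 0.84990; risk in unexposed = 794/2453 = 0.32369.
RR = 0.84990/0.32369 = 2.62570
AR% = (RR − 1)/RR × 100 = (2.62570 − 1)/2.62570 × 100 = 61.9150%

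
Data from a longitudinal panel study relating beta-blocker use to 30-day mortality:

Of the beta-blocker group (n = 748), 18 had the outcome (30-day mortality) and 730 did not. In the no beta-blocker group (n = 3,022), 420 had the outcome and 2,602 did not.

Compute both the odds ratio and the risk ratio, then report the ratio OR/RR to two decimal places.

From the description: a = 18, b = 730, c = 420, d = 2602.
OR = (18·2602)/(730·420) = 46836/306600 = 0.15276
Risk in exposed = 18/748 = 0.02406; risk in unexposed = 420/3022 = 0.13898; RR = 0.17315
OR/RR = 0.15276 / 0.17315 = 0.88225
The outcome is not rare, so the OR lies further from 1 than the RR.

0.88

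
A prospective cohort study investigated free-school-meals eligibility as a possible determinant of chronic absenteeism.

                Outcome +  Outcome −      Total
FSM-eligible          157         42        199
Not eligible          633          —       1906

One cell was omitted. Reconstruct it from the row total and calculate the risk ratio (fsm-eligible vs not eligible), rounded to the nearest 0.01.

2.38

The missing cell is in the unexposed row: 1906 − 633 = 1273.
So a = 157, b = 42, c = 633, d = 1273.
RR = [a/(a+b)] / [c/(c+d)] = (157/199) / (633/1906) = 0.78894/0.33211 = 2.37556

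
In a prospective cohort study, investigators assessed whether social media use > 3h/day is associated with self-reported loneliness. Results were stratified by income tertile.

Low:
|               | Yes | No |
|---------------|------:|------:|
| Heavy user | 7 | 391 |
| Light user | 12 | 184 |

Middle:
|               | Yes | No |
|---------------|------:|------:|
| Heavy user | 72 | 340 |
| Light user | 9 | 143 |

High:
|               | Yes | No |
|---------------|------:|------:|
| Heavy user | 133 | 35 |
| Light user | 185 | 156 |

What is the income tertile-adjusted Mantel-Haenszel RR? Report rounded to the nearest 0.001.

1.464

RR_MH = Σ(aᵢ·n₀ᵢ/nᵢ) / Σ(cᵢ·n₁ᵢ/nᵢ), with n₁ᵢ = aᵢ+bᵢ (exposed), n₀ᵢ = cᵢ+dᵢ (unexposed), nᵢ = n₁ᵢ+n₀ᵢ.
Stratum 1 (Low): n₁ = 398, n₀ = 196, n = 594; a·n₀/n = 7·196/594 = 2.3098; c·n₁/n = 12·398/594 = 8.0404
Stratum 2 (Middle): n₁ = 412, n₀ = 152, n = 564; a·n₀/n = 72·152/564 = 19.4043; c·n₁/n = 9·412/564 = 6.5745
Stratum 3 (High): n₁ = 168, n₀ = 341, n = 509; a·n₀/n = 133·341/509 = 89.1022; c·n₁/n = 185·168/509 = 61.0609
RR_MH = (2.3098 + 19.4043 + 89.1022) / (8.0404 + 6.5745 + 61.0609) = 110.8162 / 75.6758 = 1.46435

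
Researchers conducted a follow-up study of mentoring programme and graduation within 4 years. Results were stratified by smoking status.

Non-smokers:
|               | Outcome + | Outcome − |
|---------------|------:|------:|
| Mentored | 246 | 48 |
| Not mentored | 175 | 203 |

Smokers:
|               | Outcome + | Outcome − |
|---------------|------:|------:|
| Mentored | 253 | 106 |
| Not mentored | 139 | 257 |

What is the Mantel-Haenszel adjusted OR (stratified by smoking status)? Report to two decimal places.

OR_MH = Σ(aᵢdᵢ/nᵢ) / Σ(bᵢcᵢ/nᵢ), where nᵢ is the stratum total.
Stratum 1 (Non-smokers): n = 672; a·d/n = 246·203/672 = 74.3125; b·c/n = 48·175/672 = 12.5000
Stratum 2 (Smokers): n = 755; a·d/n = 253·257/755 = 86.1205; b·c/n = 106·139/755 = 19.5152
OR_MH = (74.3125 + 86.1205) / (12.5000 + 19.5152) = 160.4330 / 32.0152 = 5.01115

5.01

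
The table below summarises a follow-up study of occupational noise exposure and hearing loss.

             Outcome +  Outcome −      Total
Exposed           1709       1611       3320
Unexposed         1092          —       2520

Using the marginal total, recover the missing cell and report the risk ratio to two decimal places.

The missing cell is in the unexposed row: 2520 − 1092 = 1428.
So a = 1709, b = 1611, c = 1092, d = 1428.
RR = [a/(a+b)] / [c/(c+d)] = (1709/3320) / (1092/2520) = 0.51476/0.43333 = 1.18791

1.19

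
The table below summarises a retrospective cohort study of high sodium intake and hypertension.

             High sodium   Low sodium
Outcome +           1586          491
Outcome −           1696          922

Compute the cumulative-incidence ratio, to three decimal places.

Reading the table with exposure as columns: a = 1586 (High sodium, case), b = 1696 (High sodium, non-case), c = 491 (Low sodium, case), d = 922.
Risk in exposed = 1586/3282 = 0.48324; risk in unexposed = 491/1413 = 0.34749.
RR = 0.48324 / 0.34749 = 1.39067
The risk among the exposed is 1.39 times that among the unexposed.

1.391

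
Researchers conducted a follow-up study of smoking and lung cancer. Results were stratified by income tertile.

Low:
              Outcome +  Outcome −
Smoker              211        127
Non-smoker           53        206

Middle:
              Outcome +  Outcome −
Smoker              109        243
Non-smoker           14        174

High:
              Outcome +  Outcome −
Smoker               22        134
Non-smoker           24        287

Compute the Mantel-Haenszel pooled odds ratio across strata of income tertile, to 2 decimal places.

4.96

OR_MH = Σ(aᵢdᵢ/nᵢ) / Σ(bᵢcᵢ/nᵢ), where nᵢ is the stratum total.
Stratum 1 (Low): n = 597; a·d/n = 211·206/597 = 72.8074; b·c/n = 127·53/597 = 11.2747
Stratum 2 (Middle): n = 540; a·d/n = 109·174/540 = 35.1222; b·c/n = 243·14/540 = 6.3000
Stratum 3 (High): n = 467; a·d/n = 22·287/467 = 13.5203; b·c/n = 134·24/467 = 6.8865
OR_MH = (72.8074 + 35.1222 + 13.5203) / (11.2747 + 6.3000 + 6.8865) = 121.4499 / 24.4612 = 4.96500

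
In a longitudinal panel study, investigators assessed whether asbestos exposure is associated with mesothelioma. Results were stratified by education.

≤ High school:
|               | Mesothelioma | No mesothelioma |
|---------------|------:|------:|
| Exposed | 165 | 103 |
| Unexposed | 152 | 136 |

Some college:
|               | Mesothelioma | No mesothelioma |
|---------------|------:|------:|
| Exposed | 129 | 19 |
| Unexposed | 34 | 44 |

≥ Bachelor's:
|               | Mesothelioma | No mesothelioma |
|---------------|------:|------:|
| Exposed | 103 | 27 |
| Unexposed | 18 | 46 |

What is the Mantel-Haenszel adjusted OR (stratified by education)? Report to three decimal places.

2.682

OR_MH = Σ(aᵢdᵢ/nᵢ) / Σ(bᵢcᵢ/nᵢ), where nᵢ is the stratum total.
Stratum 1 (≤ High school): n = 556; a·d/n = 165·136/556 = 40.3597; b·c/n = 103·152/556 = 28.1583
Stratum 2 (Some college): n = 226; a·d/n = 129·44/226 = 25.1150; b·c/n = 19·34/226 = 2.8584
Stratum 3 (≥ Bachelor's): n = 194; a·d/n = 103·46/194 = 24.4227; b·c/n = 27·18/194 = 2.5052
OR_MH = (40.3597 + 25.1150 + 24.4227) / (28.1583 + 2.8584 + 2.5052) = 89.8974 / 33.5218 = 2.68176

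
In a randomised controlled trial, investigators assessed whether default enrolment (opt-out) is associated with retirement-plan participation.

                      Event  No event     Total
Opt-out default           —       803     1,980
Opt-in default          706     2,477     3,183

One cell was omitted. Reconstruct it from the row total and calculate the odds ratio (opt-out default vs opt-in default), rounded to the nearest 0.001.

5.143

The missing cell is in the exposed row: 1980 − 803 = 1177.
So a = 1177, b = 803, c = 706, d = 2477.
OR = (a·d)/(b·c) = (1177 × 2477) / (803 × 706) = 2915429 / 566918 = 5.14259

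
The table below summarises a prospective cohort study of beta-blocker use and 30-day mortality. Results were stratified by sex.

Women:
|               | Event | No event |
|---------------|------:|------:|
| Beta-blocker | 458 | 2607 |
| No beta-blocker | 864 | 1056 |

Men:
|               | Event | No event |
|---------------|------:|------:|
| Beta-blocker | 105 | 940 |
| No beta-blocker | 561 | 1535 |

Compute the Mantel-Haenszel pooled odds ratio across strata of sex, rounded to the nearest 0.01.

OR_MH = Σ(aᵢdᵢ/nᵢ) / Σ(bᵢcᵢ/nᵢ), where nᵢ is the stratum total.
Stratum 1 (Women): n = 4985; a·d/n = 458·1056/4985 = 97.0207; b·c/n = 2607·864/4985 = 451.8451
Stratum 2 (Men): n = 3141; a·d/n = 105·1535/3141 = 51.3133; b·c/n = 940·561/3141 = 167.8892
OR_MH = (97.0207 + 51.3133) / (451.8451 + 167.8892) = 148.3339 / 619.7343 = 0.23935

0.24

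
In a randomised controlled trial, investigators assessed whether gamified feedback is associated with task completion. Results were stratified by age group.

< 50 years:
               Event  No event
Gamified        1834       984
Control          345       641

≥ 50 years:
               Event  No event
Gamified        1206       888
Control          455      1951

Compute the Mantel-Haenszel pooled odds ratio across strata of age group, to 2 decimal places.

OR_MH = Σ(aᵢdᵢ/nᵢ) / Σ(bᵢcᵢ/nᵢ), where nᵢ is the stratum total.
Stratum 1 (< 50 years): n = 3804; a·d/n = 1834·641/3804 = 309.0415; b·c/n = 984·345/3804 = 89.2429
Stratum 2 (≥ 50 years): n = 4500; a·d/n = 1206·1951/4500 = 522.8680; b·c/n = 888·455/4500 = 89.7867
OR_MH = (309.0415 + 522.8680) / (89.2429 + 89.7867) = 831.9095 / 179.0296 = 4.64677

4.65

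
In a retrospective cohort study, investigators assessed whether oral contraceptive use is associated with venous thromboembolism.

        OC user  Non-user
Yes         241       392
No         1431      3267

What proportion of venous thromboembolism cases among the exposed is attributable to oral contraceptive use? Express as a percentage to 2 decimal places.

Reading the table with exposure as columns: a = 241 (OC user, case), b = 1431 (OC user, non-case), c = 392 (Non-user, case), d = 3267.
Risk in exposed = 241/1672 = 0.14414; risk in unexposed = 392/3659 = 0.10713.
RR = 0.14414/0.10713 = 1.34542
AR% = (RR − 1)/RR × 100 = (1.34542 − 1)/1.34542 × 100 = 25.6736%

25.67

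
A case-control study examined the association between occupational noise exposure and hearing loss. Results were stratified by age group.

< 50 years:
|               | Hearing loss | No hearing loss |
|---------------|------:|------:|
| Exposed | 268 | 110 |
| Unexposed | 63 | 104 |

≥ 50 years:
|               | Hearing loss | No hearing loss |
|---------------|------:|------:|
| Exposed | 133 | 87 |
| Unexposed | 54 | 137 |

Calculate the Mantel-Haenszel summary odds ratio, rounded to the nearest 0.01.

3.95

OR_MH = Σ(aᵢdᵢ/nᵢ) / Σ(bᵢcᵢ/nᵢ), where nᵢ is the stratum total.
Stratum 1 (< 50 years): n = 545; a·d/n = 268·104/545 = 51.1413; b·c/n = 110·63/545 = 12.7156
Stratum 2 (≥ 50 years): n = 411; a·d/n = 133·137/411 = 44.3333; b·c/n = 87·54/411 = 11.4307
OR_MH = (51.1413 + 44.3333) / (12.7156 + 11.4307) = 95.4746 / 24.1463 = 3.95401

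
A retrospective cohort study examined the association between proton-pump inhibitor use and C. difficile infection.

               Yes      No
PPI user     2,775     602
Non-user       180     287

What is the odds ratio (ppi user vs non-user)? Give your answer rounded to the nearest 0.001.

7.350

Cells: a = 2775, b = 602, c = 180, d = 287.
OR = (a·d)/(b·c) = (2775 × 287) / (602 × 180) = 796425 / 108360 = 7.34981
The odds of C. difficile infection are about 7.35 times as high in the ppi user group.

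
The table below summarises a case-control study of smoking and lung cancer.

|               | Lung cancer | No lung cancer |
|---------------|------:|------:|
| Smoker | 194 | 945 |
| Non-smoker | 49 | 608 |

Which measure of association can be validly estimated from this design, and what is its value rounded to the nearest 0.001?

2.547

Cells: a = 194, b = 945, c = 49, d = 608.
This is a case-control study: participants were sampled on outcome status, so risks in the source population cannot be estimated directly — relative risk is not valid here. The odds ratio is the appropriate measure.
OR = (a·d)/(b·c) = (194 × 608) / (945 × 49) = 117952 / 46305 = 2.54728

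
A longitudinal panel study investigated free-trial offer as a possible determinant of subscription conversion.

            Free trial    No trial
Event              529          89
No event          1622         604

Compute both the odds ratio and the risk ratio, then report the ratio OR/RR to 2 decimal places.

1.16

Reading the table with exposure as columns: a = 529 (Free trial, case), b = 1622 (Free trial, non-case), c = 89 (No trial, case), d = 604.
OR = (529·604)/(1622·89) = 319516/144358 = 2.21336
Risk in exposed = 529/2151 = 0.24593; risk in unexposed = 89/693 = 0.12843; RR = 1.91495
OR/RR = 2.21336 / 1.91495 = 1.15583
The outcome is not rare, so the OR lies further from 1 than the RR.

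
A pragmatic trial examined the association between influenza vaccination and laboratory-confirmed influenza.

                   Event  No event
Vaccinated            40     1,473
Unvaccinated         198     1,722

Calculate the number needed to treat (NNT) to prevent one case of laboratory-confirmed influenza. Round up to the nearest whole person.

Risk in treated group = 40/1513 = 0.02644; risk in control = 198/1920 = 0.10312.
Absolute risk reduction = 0.10312 − 0.02644 = 0.07669
NNT = 1 / ARR = 1 / 0.07669 = 13.040 → round up → 14

14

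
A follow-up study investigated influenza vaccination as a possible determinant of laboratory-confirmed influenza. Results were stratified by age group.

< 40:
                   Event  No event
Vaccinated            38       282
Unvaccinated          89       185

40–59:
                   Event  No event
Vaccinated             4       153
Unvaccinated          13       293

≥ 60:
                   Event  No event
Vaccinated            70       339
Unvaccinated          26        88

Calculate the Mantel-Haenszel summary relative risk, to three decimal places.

RR_MH = Σ(aᵢ·n₀ᵢ/nᵢ) / Σ(cᵢ·n₁ᵢ/nᵢ), with n₁ᵢ = aᵢ+bᵢ (exposed), n₀ᵢ = cᵢ+dᵢ (unexposed), nᵢ = n₁ᵢ+n₀ᵢ.
Stratum 1 (< 40): n₁ = 320, n₀ = 274, n = 594; a·n₀/n = 38·274/594 = 17.5286; c·n₁/n = 89·320/594 = 47.9461
Stratum 2 (40–59): n₁ = 157, n₀ = 306, n = 463; a·n₀/n = 4·306/463 = 2.6436; c·n₁/n = 13·157/463 = 4.4082
Stratum 3 (≥ 60): n₁ = 409, n₀ = 114, n = 523; a·n₀/n = 70·114/523 = 15.2581; c·n₁/n = 26·409/523 = 20.3327
RR_MH = (17.5286 + 2.6436 + 15.2581) / (47.9461 + 4.4082 + 20.3327) = 35.4304 / 72.6870 = 0.48744

0.487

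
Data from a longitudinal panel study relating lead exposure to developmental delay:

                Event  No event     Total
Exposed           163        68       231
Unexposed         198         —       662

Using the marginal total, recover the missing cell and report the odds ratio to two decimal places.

5.62

The missing cell is in the unexposed row: 662 − 198 = 464.
So a = 163, b = 68, c = 198, d = 464.
OR = (a·d)/(b·c) = (163 × 464) / (68 × 198) = 75632 / 13464 = 5.61735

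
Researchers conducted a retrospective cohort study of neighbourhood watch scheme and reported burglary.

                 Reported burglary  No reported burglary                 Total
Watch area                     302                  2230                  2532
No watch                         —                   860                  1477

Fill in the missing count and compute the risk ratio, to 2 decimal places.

0.29

The missing cell is in the unexposed row: 1477 − 860 = 617.
So a = 302, b = 2230, c = 617, d = 860.
RR = [a/(a+b)] / [c/(c+d)] = (302/2532) / (617/1477) = 0.11927/0.41774 = 0.28552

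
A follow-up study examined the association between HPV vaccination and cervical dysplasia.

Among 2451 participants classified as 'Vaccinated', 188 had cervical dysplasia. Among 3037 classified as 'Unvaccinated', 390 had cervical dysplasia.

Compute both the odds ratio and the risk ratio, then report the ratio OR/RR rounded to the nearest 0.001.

From the description: a = 188, b = 2263, c = 390, d = 2647.
OR = (188·2647)/(2263·390) = 497636/882570 = 0.56385
Risk in exposed = 188/2451 = 0.07670; risk in unexposed = 390/3037 = 0.12842; RR = 0.59730
OR/RR = 0.56385 / 0.59730 = 0.94399
The outcome is not rare, so the OR lies further from 1 than the RR.

0.944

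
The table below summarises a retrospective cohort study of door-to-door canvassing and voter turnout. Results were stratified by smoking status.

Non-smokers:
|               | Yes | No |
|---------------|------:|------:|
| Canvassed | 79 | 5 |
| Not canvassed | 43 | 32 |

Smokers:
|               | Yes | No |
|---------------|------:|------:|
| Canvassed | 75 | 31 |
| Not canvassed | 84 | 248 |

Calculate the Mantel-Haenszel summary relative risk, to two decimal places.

RR_MH = Σ(aᵢ·n₀ᵢ/nᵢ) / Σ(cᵢ·n₁ᵢ/nᵢ), with n₁ᵢ = aᵢ+bᵢ (exposed), n₀ᵢ = cᵢ+dᵢ (unexposed), nᵢ = n₁ᵢ+n₀ᵢ.
Stratum 1 (Non-smokers): n₁ = 84, n₀ = 75, n = 159; a·n₀/n = 79·75/159 = 37.2642; c·n₁/n = 43·84/159 = 22.7170
Stratum 2 (Smokers): n₁ = 106, n₀ = 332, n = 438; a·n₀/n = 75·332/438 = 56.8493; c·n₁/n = 84·106/438 = 20.3288
RR_MH = (37.2642 + 56.8493) / (22.7170 + 20.3288) = 94.1135 / 43.0457 = 2.18636

2.19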